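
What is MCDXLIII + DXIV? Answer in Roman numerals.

MCDXLIII = 1443
DXIV = 514
1443 + 514 = 1957

MCMLVII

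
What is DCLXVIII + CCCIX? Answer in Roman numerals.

DCLXVIII = 668
CCCIX = 309
668 + 309 = 977

CMLXXVII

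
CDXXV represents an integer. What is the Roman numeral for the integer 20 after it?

CDXXV = 425
425 + 20 = 445

CDXLV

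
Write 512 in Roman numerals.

Convert 512 to Roman numerals:
  512 contains 1×500 (D)
  12 contains 1×10 (X)
  2 contains 2×1 (II)

DXII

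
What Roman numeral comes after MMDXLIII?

MMDXLIII = 2543, so the next integer is 2543 + 1 = 2544

MMDXLIV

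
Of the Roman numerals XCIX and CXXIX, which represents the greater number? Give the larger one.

XCIX = 99
CXXIX = 129
129 is larger

CXXIX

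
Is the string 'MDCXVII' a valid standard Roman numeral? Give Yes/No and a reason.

'MDCXVII': Check the rules: uses only the symbols I, V, X, L, C, D, M; no symbol is repeated more than three times in a row; V, L and D each appear at most once; no smaller symbol precedes a larger one (values never increase from left to right). Value: M (1000) + D (500) + C (100) + X (10) + V (5) + I (1) + I (1) = 1617. So it is a valid standard Roman numeral.

Yes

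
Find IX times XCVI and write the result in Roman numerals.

IX = 9
XCVI = 96
9 × 96 = 864

DCCCLXIV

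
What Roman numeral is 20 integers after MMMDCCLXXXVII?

MMMDCCLXXXVII = 3787
3787 + 20 = 3807

MMMDCCCVII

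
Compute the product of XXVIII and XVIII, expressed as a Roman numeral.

XXVIII = 28
XVIII = 18
28 × 18 = 504

DIV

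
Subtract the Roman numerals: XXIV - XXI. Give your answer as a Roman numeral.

XXIV = 24
XXI = 21
24 - 21 = 3

III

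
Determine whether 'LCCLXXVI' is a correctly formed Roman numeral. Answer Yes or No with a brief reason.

'LCCLXXVI': L should not appear more than once

No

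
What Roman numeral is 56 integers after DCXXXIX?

DCXXXIX = 639
639 + 56 = 695

DCXCV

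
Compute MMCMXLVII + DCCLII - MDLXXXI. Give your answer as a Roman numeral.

MMCMXLVII = 2947, DCCLII = 752, MDLXXXI = 1581
2947 + 752 = 3699
3699 - 1581 = 2118

MMCXVIII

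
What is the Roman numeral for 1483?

Convert 1483 to Roman numerals:
  1483 contains 1×1000 (M)
  483 contains 1×400 (CD)
  83 contains 1×50 (L)
  33 contains 3×10 (XXX)
  3 contains 3×1 (III)

MCDLXXXIII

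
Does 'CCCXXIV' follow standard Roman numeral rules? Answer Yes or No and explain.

'CCCXXIV': Check the rules: uses only the symbols I, V, X, L, C, D, M; no symbol is repeated more than three times in a row; V, L and D each appear at most once; the only place a smaller symbol precedes a larger one is the allowed subtractive pair IV, the symbol right after such a pair (if any) is smaller than the pair's first symbol, and otherwise the values never increase from left to right. Value: C (100) + C (100) + C (100) + X (10) + X (10) + IV (4) = 324. So it is a valid standard Roman numeral.

Yes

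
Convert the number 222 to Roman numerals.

Convert 222 to Roman numerals:
  222 contains 2×100 (CC)
  22 contains 2×10 (XX)
  2 contains 2×1 (II)

CCXXII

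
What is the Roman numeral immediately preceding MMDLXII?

MMDLXII = 2562, so the previous integer is 2562 - 1 = 2561

MMDLXI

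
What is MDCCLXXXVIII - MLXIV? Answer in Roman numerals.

MDCCLXXXVIII = 1788
MLXIV = 1064
1788 - 1064 = 724

DCCXXIV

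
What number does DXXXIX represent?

DXXXIX: D=500, X=10, X=10, X=10, IX=9
500 + 10 + 10 + 10 + 9 = 539

539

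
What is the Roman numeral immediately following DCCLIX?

DCCLIX = 759, so the next integer is 759 + 1 = 760

DCCLX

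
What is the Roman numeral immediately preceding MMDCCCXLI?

MMDCCCXLI = 2841; previous is 2840

MMDCCCXL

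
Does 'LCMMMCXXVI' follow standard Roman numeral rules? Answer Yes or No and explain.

'LCMMMCXXVI': Invalid subtractive combination: LC

No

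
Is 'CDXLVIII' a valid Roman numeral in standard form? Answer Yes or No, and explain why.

'CDXLVIII': Check the rules: uses only the symbols I, V, X, L, C, D, M; no symbol is repeated more than three times in a row; V, L and D each appear at most once; the only places a smaller symbol precedes a larger one are the allowed subtractive pairs CD, XL, the symbol right after such a pair (if any) is smaller than the pair's first symbol, and otherwise the values never increase from left to right. Value: CD (400) + XL (40) + V (5) + I (1) + I (1) + I (1) = 448. So it is a valid standard Roman numeral.

Yes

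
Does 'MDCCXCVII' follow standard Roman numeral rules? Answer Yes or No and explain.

'MDCCXCVII': Check the rules: uses only the symbols I, V, X, L, C, D, M; no symbol is repeated more than three times in a row; V, L and D each appear at most once; the only place a smaller symbol precedes a larger one is the allowed subtractive pair XC, the symbol right after such a pair (if any) is smaller than the pair's first symbol, and otherwise the values never increase from left to right. Value: M (1000) + D (500) + C (100) + C (100) + XC (90) + V (5) + I (1) + I (1) = 1797. So it is a valid standard Roman numeral.

Yes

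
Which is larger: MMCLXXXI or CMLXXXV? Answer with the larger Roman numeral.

MMCLXXXI = 2181
CMLXXXV = 985
2181 is larger

MMCLXXXI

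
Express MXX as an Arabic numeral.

MXX: M=1000, X=10, X=10
1000 + 10 + 10 = 1020

1020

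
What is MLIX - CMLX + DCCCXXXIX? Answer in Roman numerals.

MLIX = 1059, CMLX = 960, DCCCXXXIX = 839
1059 - 960 = 99
99 + 839 = 938

CMXXXVIII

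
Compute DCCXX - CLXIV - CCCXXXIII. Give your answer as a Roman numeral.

DCCXX = 720, CLXIV = 164, CCCXXXIII = 333
720 - 164 = 556
556 - 333 = 223

CCXXIII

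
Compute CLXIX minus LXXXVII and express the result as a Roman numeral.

CLXIX = 169
LXXXVII = 87
169 - 87 = 82

LXXXII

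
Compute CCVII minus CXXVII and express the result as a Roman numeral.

CCVII = 207
CXXVII = 127
207 - 127 = 80

LXXX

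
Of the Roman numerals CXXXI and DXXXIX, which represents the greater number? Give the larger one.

CXXXI = 131
DXXXIX = 539
539 is larger

DXXXIX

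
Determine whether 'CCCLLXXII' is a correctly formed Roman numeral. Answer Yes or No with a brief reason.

'CCCLLXXII': L should not appear more than once

No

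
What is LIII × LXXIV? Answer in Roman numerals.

LIII = 53
LXXIV = 74
53 × 74 = 3922

MMMCMXXII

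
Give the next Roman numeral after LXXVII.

LXXVII = 77, so the next integer is 77 + 1 = 78

LXXVIII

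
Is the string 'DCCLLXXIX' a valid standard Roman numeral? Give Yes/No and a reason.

'DCCLLXXIX': L should not appear more than once

No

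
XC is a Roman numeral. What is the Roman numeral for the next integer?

XC = 90; next is 91

XCI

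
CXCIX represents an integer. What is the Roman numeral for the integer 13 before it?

CXCIX = 199
199 - 13 = 186

CLXXXVI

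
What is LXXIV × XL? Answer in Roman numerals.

LXXIV = 74
XL = 40
74 × 40 = 2960

MMCMLX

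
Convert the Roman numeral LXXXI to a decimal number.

LXXXI: L=50, X=10, X=10, X=10, I=1
50 + 10 + 10 + 10 + 1 = 81

81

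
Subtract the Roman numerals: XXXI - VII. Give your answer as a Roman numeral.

XXXI = 31
VII = 7
31 - 7 = 24

XXIV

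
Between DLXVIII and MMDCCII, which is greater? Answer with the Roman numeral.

DLXVIII = 568
MMDCCII = 2702
2702 is larger

MMDCCII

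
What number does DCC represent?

DCC: D=500, C=100, C=100
500 + 100 + 100 = 700

700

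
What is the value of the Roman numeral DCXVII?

DCXVII: D=500, C=100, X=10, V=5, I=1, I=1
500 + 100 + 10 + 5 + 1 + 1 = 617

617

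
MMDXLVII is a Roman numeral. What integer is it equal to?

MMDXLVII: M=1000, M=1000, D=500, XL=40, V=5, I=1, I=1
1000 + 1000 + 500 + 40 + 5 + 1 + 1 = 2547

2547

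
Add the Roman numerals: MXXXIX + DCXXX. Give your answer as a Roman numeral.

MXXXIX = 1039
DCXXX = 630
1039 + 630 = 1669

MDCLXIX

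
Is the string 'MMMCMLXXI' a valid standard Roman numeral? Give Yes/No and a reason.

'MMMCMLXXI': Check the rules: uses only the symbols I, V, X, L, C, D, M; no symbol is repeated more than three times in a row; V, L and D each appear at most once; the only place a smaller symbol precedes a larger one is the allowed subtractive pair CM, the symbol right after such a pair (if any) is smaller than the pair's first symbol, and otherwise the values never increase from left to right. Value: M (1000) + M (1000) + M (1000) + CM (900) + L (50) + X (10) + X (10) + I (1) = 3971. So it is a valid standard Roman numeral.

Yes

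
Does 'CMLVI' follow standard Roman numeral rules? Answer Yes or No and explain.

'CMLVI': Check the rules: uses only the symbols I, V, X, L, C, D, M; no symbol is repeated more than three times in a row; V, L and D each appear at most once; the only place a smaller symbol precedes a larger one is the allowed subtractive pair CM, the symbol right after such a pair (if any) is smaller than the pair's first symbol, and otherwise the values never increase from left to right. Value: CM (900) + L (50) + V (5) + I (1) = 956. So it is a valid standard Roman numeral.

Yes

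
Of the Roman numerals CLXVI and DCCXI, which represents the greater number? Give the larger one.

CLXVI = 166
DCCXI = 711
711 is larger

DCCXI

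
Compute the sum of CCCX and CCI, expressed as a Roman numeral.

CCCX = 310
CCI = 201
310 + 201 = 511

DXI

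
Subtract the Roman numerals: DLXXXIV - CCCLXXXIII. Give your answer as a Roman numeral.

DLXXXIV = 584
CCCLXXXIII = 383
584 - 383 = 201

CCI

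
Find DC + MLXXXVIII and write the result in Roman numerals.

DC = 600
MLXXXVIII = 1088
600 + 1088 = 1688

MDCLXXXVIII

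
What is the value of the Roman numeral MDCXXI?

MDCXXI: M=1000, D=500, C=100, X=10, X=10, I=1
1000 + 500 + 100 + 10 + 10 + 1 = 1621

1621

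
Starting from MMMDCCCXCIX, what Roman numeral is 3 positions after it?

MMMDCCCXCIX = 3899
3899 + 3 = 3902

MMMCMII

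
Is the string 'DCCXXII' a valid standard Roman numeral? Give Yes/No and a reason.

'DCCXXII': Check the rules: uses only the symbols I, V, X, L, C, D, M; no symbol is repeated more than three times in a row; V, L and D each appear at most once; no smaller symbol precedes a larger one (values never increase from left to right). Value: D (500) + C (100) + C (100) + X (10) + X (10) + I (1) + I (1) = 722. So it is a valid standard Roman numeral.

Yes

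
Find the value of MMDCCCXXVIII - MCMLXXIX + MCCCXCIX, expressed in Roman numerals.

MMDCCCXXVIII = 2828, MCMLXXIX = 1979, MCCCXCIX = 1399
2828 - 1979 = 849
849 + 1399 = 2248

MMCCXLVIII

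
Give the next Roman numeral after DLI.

DLI = 551, so the next integer is 551 + 1 = 552

DLII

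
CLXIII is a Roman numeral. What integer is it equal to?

CLXIII: C=100, L=50, X=10, I=1, I=1, I=1
100 + 50 + 10 + 1 + 1 + 1 = 163

163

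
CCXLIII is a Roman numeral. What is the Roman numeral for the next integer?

CCXLIII = 243; next is 244

CCXLIV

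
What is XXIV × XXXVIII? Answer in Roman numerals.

XXIV = 24
XXXVIII = 38
24 × 38 = 912

CMXII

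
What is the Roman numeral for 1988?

Convert 1988 to Roman numerals:
  1988 contains 1×1000 (M)
  988 contains 1×900 (CM)
  88 contains 1×50 (L)
  38 contains 3×10 (XXX)
  8 contains 1×5 (V)
  3 contains 3×1 (III)

MCMLXXXVIII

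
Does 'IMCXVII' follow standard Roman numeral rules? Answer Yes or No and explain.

'IMCXVII': Invalid subtractive combination: IM

No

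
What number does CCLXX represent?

CCLXX: C=100, C=100, L=50, X=10, X=10
100 + 100 + 50 + 10 + 10 = 270

270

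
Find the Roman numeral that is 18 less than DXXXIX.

DXXXIX = 539
539 - 18 = 521

DXXI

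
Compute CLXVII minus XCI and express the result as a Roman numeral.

CLXVII = 167
XCI = 91
167 - 91 = 76

LXXVI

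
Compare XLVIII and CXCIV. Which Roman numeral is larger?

XLVIII = 48
CXCIV = 194
194 is larger

CXCIV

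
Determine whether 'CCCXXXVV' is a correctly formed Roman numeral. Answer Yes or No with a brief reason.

'CCCXXXVV': V should not appear more than once

No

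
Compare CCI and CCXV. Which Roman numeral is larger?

CCI = 201
CCXV = 215
215 is larger

CCXV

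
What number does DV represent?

DV: D=500, V=5
500 + 5 = 505

505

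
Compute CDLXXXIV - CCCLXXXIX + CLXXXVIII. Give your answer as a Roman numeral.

CDLXXXIV = 484, CCCLXXXIX = 389, CLXXXVIII = 188
484 - 389 = 95
95 + 188 = 283

CCLXXXIII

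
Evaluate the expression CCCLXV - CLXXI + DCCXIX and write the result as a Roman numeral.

CCCLXV = 365, CLXXI = 171, DCCXIX = 719
365 - 171 = 194
194 + 719 = 913

CMXIII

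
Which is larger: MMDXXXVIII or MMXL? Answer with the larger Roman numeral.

MMDXXXVIII = 2538
MMXL = 2040
2538 is larger

MMDXXXVIII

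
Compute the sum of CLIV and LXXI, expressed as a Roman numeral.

CLIV = 154
LXXI = 71
154 + 71 = 225

CCXXV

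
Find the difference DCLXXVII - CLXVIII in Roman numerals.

DCLXXVII = 677
CLXVIII = 168
677 - 168 = 509

DIX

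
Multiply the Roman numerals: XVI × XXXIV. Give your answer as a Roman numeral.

XVI = 16
XXXIV = 34
16 × 34 = 544

DXLIV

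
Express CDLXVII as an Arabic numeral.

CDLXVII: CD=400, L=50, X=10, V=5, I=1, I=1
400 + 50 + 10 + 5 + 1 + 1 = 467

467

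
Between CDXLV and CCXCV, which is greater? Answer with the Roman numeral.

CDXLV = 445
CCXCV = 295
445 is larger

CDXLV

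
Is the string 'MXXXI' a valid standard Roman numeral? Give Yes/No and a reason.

'MXXXI': Check the rules: uses only the symbols I, V, X, L, C, D, M; no symbol is repeated more than three times in a row; V, L and D each appear at most once; no smaller symbol precedes a larger one (values never increase from left to right). Value: M (1000) + X (10) + X (10) + X (10) + I (1) = 1031. So it is a valid standard Roman numeral.

Yes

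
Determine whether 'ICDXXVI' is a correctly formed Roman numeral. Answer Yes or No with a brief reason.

'ICDXXVI': Invalid subtractive combination: IC

No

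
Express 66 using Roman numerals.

Convert 66 to Roman numerals:
  66 contains 1×50 (L)
  16 contains 1×10 (X)
  6 contains 1×5 (V)
  1 contains 1×1 (I)

LXVI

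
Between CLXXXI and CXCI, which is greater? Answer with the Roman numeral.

CLXXXI = 181
CXCI = 191
191 is larger

CXCI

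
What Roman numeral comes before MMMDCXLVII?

MMMDCXLVII = 3647, so the previous integer is 3647 - 1 = 3646

MMMDCXLVI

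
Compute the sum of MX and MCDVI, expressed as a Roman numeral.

MX = 1010
MCDVI = 1406
1010 + 1406 = 2416

MMCDXVI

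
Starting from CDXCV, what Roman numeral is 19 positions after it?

CDXCV = 495
495 + 19 = 514

DXIV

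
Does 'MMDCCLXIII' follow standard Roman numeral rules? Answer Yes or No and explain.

'MMDCCLXIII': Check the rules: uses only the symbols I, V, X, L, C, D, M; no symbol is repeated more than three times in a row; V, L and D each appear at most once; no smaller symbol precedes a larger one (values never increase from left to right). Value: M (1000) + M (1000) + D (500) + C (100) + C (100) + L (50) + X (10) + I (1) + I (1) + I (1) = 2763. So it is a valid standard Roman numeral.

Yes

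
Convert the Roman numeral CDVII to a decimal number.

CDVII: CD=400, V=5, I=1, I=1
400 + 5 + 1 + 1 = 407

407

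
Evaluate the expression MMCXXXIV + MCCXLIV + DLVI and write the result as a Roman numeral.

MMCXXXIV = 2134, MCCXLIV = 1244, DLVI = 556
2134 + 1244 = 3378
3378 + 556 = 3934

MMMCMXXXIV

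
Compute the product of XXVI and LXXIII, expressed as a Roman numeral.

XXVI = 26
LXXIII = 73
26 × 73 = 1898

MDCCCXCVIII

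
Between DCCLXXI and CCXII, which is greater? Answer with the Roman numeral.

DCCLXXI = 771
CCXII = 212
771 is larger

DCCLXXI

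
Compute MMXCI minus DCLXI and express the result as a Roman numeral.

MMXCI = 2091
DCLXI = 661
2091 - 661 = 1430

MCDXXX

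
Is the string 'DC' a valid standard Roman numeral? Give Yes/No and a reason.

'DC': Check the rules: uses only the symbols I, V, X, L, C, D, M; no symbol is repeated more than three times in a row; V, L and D each appear at most once; no smaller symbol precedes a larger one (values never increase from left to right). Value: D (500) + C (100) = 600. So it is a valid standard Roman numeral.

Yes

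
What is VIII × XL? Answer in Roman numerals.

VIII = 8
XL = 40
8 × 40 = 320

CCCXX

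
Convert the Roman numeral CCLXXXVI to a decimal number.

CCLXXXVI: C=100, C=100, L=50, X=10, X=10, X=10, V=5, I=1
100 + 100 + 50 + 10 + 10 + 10 + 5 + 1 = 286

286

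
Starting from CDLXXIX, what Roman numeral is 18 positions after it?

CDLXXIX = 479
479 + 18 = 497

CDXCVII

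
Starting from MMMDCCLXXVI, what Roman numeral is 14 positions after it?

MMMDCCLXXVI = 3776
3776 + 14 = 3790

MMMDCCXC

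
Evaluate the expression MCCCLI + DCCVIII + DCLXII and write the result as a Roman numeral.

MCCCLI = 1351, DCCVIII = 708, DCLXII = 662
1351 + 708 = 2059
2059 + 662 = 2721

MMDCCXXI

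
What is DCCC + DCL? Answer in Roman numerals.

DCCC = 800
DCL = 650
800 + 650 = 1450

MCDL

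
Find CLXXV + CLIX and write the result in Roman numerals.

CLXXV = 175
CLIX = 159
175 + 159 = 334

CCCXXXIV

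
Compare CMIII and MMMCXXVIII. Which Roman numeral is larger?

CMIII = 903
MMMCXXVIII = 3128
3128 is larger

MMMCXXVIII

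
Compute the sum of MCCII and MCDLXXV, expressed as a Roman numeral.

MCCII = 1202
MCDLXXV = 1475
1202 + 1475 = 2677

MMDCLXXVII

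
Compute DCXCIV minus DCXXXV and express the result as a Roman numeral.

DCXCIV = 694
DCXXXV = 635
694 - 635 = 59

LIX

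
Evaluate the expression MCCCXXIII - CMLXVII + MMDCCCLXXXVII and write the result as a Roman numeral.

MCCCXXIII = 1323, CMLXVII = 967, MMDCCCLXXXVII = 2887
1323 - 967 = 356
356 + 2887 = 3243

MMMCCXLIII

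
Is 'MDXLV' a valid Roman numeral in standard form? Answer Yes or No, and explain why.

'MDXLV': Check the rules: uses only the symbols I, V, X, L, C, D, M; no symbol is repeated more than three times in a row; V, L and D each appear at most once; the only place a smaller symbol precedes a larger one is the allowed subtractive pair XL, the symbol right after such a pair (if any) is smaller than the pair's first symbol, and otherwise the values never increase from left to right. Value: M (1000) + D (500) + XL (40) + V (5) = 1545. So it is a valid standard Roman numeral.

Yes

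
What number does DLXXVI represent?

DLXXVI: D=500, L=50, X=10, X=10, V=5, I=1
500 + 50 + 10 + 10 + 5 + 1 = 576

576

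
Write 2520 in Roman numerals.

Convert 2520 to Roman numerals:
  2520 contains 2×1000 (MM)
  520 contains 1×500 (D)
  20 contains 2×10 (XX)

MMDXX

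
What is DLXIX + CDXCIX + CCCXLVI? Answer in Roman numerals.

DLXIX = 569, CDXCIX = 499, CCCXLVI = 346
569 + 499 = 1068
1068 + 346 = 1414

MCDXIV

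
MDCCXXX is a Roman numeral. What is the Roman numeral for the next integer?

MDCCXXX = 1730; next is 1731

MDCCXXXI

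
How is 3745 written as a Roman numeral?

Convert 3745 to Roman numerals:
  3745 contains 3×1000 (MMM)
  745 contains 1×500 (D)
  245 contains 2×100 (CC)
  45 contains 1×40 (XL)
  5 contains 1×5 (V)

MMMDCCXLV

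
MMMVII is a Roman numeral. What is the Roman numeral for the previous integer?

MMMVII = 3007; previous is 3006

MMMVI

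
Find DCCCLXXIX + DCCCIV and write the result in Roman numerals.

DCCCLXXIX = 879
DCCCIV = 804
879 + 804 = 1683

MDCLXXXIII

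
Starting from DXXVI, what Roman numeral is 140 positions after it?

DXXVI = 526
526 + 140 = 666

DCLXVI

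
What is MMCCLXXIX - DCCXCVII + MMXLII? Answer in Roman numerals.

MMCCLXXIX = 2279, DCCXCVII = 797, MMXLII = 2042
2279 - 797 = 1482
1482 + 2042 = 3524

MMMDXXIV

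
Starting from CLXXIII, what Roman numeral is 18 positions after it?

CLXXIII = 173
173 + 18 = 191

CXCI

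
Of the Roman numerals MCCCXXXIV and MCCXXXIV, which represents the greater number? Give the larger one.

MCCCXXXIV = 1334
MCCXXXIV = 1234
1334 is larger

MCCCXXXIV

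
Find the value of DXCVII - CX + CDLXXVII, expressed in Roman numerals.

DXCVII = 597, CX = 110, CDLXXVII = 477
597 - 110 = 487
487 + 477 = 964

CMLXIV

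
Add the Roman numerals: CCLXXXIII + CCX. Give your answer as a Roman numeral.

CCLXXXIII = 283
CCX = 210
283 + 210 = 493

CDXCIII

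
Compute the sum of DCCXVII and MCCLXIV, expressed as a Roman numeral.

DCCXVII = 717
MCCLXIV = 1264
717 + 1264 = 1981

MCMLXXXI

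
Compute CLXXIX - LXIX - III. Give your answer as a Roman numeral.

CLXXIX = 179, LXIX = 69, III = 3
179 - 69 = 110
110 - 3 = 107

CVII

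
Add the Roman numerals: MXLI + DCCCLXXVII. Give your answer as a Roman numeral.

MXLI = 1041
DCCCLXXVII = 877
1041 + 877 = 1918

MCMXVIII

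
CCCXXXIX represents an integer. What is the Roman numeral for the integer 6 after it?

CCCXXXIX = 339
339 + 6 = 345

CCCXLV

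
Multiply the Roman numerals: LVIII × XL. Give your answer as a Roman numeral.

LVIII = 58
XL = 40
58 × 40 = 2320

MMCCCXX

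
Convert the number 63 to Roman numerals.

Convert 63 to Roman numerals:
  63 contains 1×50 (L)
  13 contains 1×10 (X)
  3 contains 3×1 (III)

LXIII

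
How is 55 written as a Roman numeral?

Convert 55 to Roman numerals:
  55 contains 1×50 (L)
  5 contains 1×5 (V)

LV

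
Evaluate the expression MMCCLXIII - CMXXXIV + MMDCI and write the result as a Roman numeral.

MMCCLXIII = 2263, CMXXXIV = 934, MMDCI = 2601
2263 - 934 = 1329
1329 + 2601 = 3930

MMMCMXXX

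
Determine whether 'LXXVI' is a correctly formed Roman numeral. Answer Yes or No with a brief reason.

'LXXVI': Check the rules: uses only the symbols I, V, X, L, C, D, M; no symbol is repeated more than three times in a row; V, L and D each appear at most once; no smaller symbol precedes a larger one (values never increase from left to right). Value: L (50) + X (10) + X (10) + V (5) + I (1) = 76. So it is a valid standard Roman numeral.

Yes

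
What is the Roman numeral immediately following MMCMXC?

MMCMXC = 2990, so the next integer is 2990 + 1 = 2991

MMCMXCI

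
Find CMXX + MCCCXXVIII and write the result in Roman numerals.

CMXX = 920
MCCCXXVIII = 1328
920 + 1328 = 2248

MMCCXLVIII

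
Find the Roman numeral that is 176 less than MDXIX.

MDXIX = 1519
1519 - 176 = 1343

MCCCXLIII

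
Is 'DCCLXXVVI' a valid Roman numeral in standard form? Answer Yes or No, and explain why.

'DCCLXXVVI': V should not appear more than once

No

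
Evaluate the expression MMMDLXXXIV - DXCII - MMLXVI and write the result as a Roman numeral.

MMMDLXXXIV = 3584, DXCII = 592, MMLXVI = 2066
3584 - 592 = 2992
2992 - 2066 = 926

CMXXVI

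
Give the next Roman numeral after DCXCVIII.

DCXCVIII = 698, so the next integer is 698 + 1 = 699

DCXCIX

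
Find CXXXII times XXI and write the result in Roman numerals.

CXXXII = 132
XXI = 21
132 × 21 = 2772

MMDCCLXXII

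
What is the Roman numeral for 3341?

Convert 3341 to Roman numerals:
  3341 contains 3×1000 (MMM)
  341 contains 3×100 (CCC)
  41 contains 1×40 (XL)
  1 contains 1×1 (I)

MMMCCCXLI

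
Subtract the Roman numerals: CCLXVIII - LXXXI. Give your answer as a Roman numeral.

CCLXVIII = 268
LXXXI = 81
268 - 81 = 187

CLXXXVII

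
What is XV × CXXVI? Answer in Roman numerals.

XV = 15
CXXVI = 126
15 × 126 = 1890

MDCCCXC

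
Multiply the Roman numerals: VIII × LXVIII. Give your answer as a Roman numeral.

VIII = 8
LXVIII = 68
8 × 68 = 544

DXLIV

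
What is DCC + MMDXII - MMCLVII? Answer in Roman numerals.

DCC = 700, MMDXII = 2512, MMCLVII = 2157
700 + 2512 = 3212
3212 - 2157 = 1055

MLV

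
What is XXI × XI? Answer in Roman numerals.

XXI = 21
XI = 11
21 × 11 = 231

CCXXXI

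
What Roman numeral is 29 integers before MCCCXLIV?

MCCCXLIV = 1344
1344 - 29 = 1315

MCCCXV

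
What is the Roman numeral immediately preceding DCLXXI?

DCLXXI = 671, so the previous integer is 671 - 1 = 670

DCLXX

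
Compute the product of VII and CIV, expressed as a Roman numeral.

VII = 7
CIV = 104
7 × 104 = 728

DCCXXVIII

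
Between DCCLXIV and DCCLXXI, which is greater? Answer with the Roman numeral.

DCCLXIV = 764
DCCLXXI = 771
771 is larger

DCCLXXI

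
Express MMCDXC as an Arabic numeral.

MMCDXC: M=1000, M=1000, CD=400, XC=90
1000 + 1000 + 400 + 90 = 2490

2490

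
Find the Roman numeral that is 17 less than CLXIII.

CLXIII = 163
163 - 17 = 146

CXLVI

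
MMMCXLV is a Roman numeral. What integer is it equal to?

MMMCXLV: M=1000, M=1000, M=1000, C=100, XL=40, V=5
1000 + 1000 + 1000 + 100 + 40 + 5 = 3145

3145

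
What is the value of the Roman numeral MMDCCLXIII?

MMDCCLXIII: M=1000, M=1000, D=500, C=100, C=100, L=50, X=10, I=1, I=1, I=1
1000 + 1000 + 500 + 100 + 100 + 50 + 10 + 1 + 1 + 1 = 2763

2763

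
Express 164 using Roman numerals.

Convert 164 to Roman numerals:
  164 contains 1×100 (C)
  64 contains 1×50 (L)
  14 contains 1×10 (X)
  4 contains 1×4 (IV)

CLXIV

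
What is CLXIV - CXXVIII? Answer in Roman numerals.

CLXIV = 164
CXXVIII = 128
164 - 128 = 36

XXXVI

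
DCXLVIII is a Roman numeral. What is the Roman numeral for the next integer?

DCXLVIII = 648; next is 649

DCXLIX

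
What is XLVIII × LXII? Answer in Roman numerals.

XLVIII = 48
LXII = 62
48 × 62 = 2976

MMCMLXXVI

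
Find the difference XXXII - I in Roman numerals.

XXXII = 32
I = 1
32 - 1 = 31

XXXI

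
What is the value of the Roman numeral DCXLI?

DCXLI: D=500, C=100, XL=40, I=1
500 + 100 + 40 + 1 = 641

641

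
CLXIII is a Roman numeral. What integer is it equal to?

CLXIII: C=100, L=50, X=10, I=1, I=1, I=1
100 + 50 + 10 + 1 + 1 + 1 = 163

163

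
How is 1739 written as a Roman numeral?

Convert 1739 to Roman numerals:
  1739 contains 1×1000 (M)
  739 contains 1×500 (D)
  239 contains 2×100 (CC)
  39 contains 3×10 (XXX)
  9 contains 1×9 (IX)

MDCCXXXIX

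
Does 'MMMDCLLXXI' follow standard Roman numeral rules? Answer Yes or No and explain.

'MMMDCLLXXI': L should not appear more than once

No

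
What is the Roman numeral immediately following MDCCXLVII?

MDCCXLVII = 1747, so the next integer is 1747 + 1 = 1748

MDCCXLVIII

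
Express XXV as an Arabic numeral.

XXV: X=10, X=10, V=5
10 + 10 + 5 = 25

25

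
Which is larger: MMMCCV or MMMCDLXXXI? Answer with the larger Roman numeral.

MMMCCV = 3205
MMMCDLXXXI = 3481
3481 is larger

MMMCDLXXXI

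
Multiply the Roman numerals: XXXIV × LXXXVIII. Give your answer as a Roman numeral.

XXXIV = 34
LXXXVIII = 88
34 × 88 = 2992

MMCMXCII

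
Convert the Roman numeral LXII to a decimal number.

LXII: L=50, X=10, I=1, I=1
50 + 10 + 1 + 1 = 62

62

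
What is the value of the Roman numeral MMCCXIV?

MMCCXIV: M=1000, M=1000, C=100, C=100, X=10, IV=4
1000 + 1000 + 100 + 100 + 10 + 4 = 2214

2214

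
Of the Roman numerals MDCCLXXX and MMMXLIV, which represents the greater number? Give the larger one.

MDCCLXXX = 1780
MMMXLIV = 3044
3044 is larger

MMMXLIV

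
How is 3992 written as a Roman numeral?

Convert 3992 to Roman numerals:
  3992 contains 3×1000 (MMM)
  992 contains 1×900 (CM)
  92 contains 1×90 (XC)
  2 contains 2×1 (II)

MMMCMXCII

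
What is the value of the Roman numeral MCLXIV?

MCLXIV: M=1000, C=100, L=50, X=10, IV=4
1000 + 100 + 50 + 10 + 4 = 1164

1164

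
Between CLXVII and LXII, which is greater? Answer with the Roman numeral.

CLXVII = 167
LXII = 62
167 is larger

CLXVII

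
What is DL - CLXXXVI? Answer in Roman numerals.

DL = 550
CLXXXVI = 186
550 - 186 = 364

CCCLXIV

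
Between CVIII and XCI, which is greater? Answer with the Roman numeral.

CVIII = 108
XCI = 91
108 is larger

CVIII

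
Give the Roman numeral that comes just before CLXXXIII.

CLXXXIII = 183; previous is 182

CLXXXII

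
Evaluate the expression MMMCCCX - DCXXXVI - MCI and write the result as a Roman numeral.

MMMCCCX = 3310, DCXXXVI = 636, MCI = 1101
3310 - 636 = 2674
2674 - 1101 = 1573

MDLXXIII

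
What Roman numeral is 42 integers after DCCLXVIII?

DCCLXVIII = 768
768 + 42 = 810

DCCCX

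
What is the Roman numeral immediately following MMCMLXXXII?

MMCMLXXXII = 2982, so the next integer is 2982 + 1 = 2983

MMCMLXXXIII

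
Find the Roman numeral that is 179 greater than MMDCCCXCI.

MMDCCCXCI = 2891
2891 + 179 = 3070

MMMLXX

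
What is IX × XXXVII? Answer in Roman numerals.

IX = 9
XXXVII = 37
9 × 37 = 333

CCCXXXIII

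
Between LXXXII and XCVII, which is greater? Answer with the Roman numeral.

LXXXII = 82
XCVII = 97
97 is larger

XCVII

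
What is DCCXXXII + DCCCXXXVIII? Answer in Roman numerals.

DCCXXXII = 732
DCCCXXXVIII = 838
732 + 838 = 1570

MDLXX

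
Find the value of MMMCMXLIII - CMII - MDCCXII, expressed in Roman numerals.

MMMCMXLIII = 3943, CMII = 902, MDCCXII = 1712
3943 - 902 = 3041
3041 - 1712 = 1329

MCCCXXIX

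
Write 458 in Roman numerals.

Convert 458 to Roman numerals:
  458 contains 1×400 (CD)
  58 contains 1×50 (L)
  8 contains 1×5 (V)
  3 contains 3×1 (III)

CDLVIII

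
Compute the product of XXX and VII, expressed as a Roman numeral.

XXX = 30
VII = 7
30 × 7 = 210

CCX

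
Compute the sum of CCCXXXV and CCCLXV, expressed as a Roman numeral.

CCCXXXV = 335
CCCLXV = 365
335 + 365 = 700

DCC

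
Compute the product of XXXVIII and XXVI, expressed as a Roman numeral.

XXXVIII = 38
XXVI = 26
38 × 26 = 988

CMLXXXVIII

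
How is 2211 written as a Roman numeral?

Convert 2211 to Roman numerals:
  2211 contains 2×1000 (MM)
  211 contains 2×100 (CC)
  11 contains 1×10 (X)
  1 contains 1×1 (I)

MMCCXI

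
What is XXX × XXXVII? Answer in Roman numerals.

XXX = 30
XXXVII = 37
30 × 37 = 1110

MCX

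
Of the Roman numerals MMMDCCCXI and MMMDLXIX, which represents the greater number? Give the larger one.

MMMDCCCXI = 3811
MMMDLXIX = 3569
3811 is larger

MMMDCCCXI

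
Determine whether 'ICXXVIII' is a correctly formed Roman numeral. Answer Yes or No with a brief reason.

'ICXXVIII': Invalid subtractive combination: IC

No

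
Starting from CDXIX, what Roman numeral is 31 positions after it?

CDXIX = 419
419 + 31 = 450

CDL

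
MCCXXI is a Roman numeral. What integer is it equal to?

MCCXXI: M=1000, C=100, C=100, X=10, X=10, I=1
1000 + 100 + 100 + 10 + 10 + 1 = 1221

1221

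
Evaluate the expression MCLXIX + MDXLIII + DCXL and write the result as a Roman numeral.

MCLXIX = 1169, MDXLIII = 1543, DCXL = 640
1169 + 1543 = 2712
2712 + 640 = 3352

MMMCCCLII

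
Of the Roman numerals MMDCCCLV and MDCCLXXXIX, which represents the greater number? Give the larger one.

MMDCCCLV = 2855
MDCCLXXXIX = 1789
2855 is larger

MMDCCCLV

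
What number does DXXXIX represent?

DXXXIX: D=500, X=10, X=10, X=10, IX=9
500 + 10 + 10 + 10 + 9 = 539

539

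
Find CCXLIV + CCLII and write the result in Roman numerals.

CCXLIV = 244
CCLII = 252
244 + 252 = 496

CDXCVI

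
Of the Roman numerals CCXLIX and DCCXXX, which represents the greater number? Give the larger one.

CCXLIX = 249
DCCXXX = 730
730 is larger

DCCXXX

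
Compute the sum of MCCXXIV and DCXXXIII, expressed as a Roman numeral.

MCCXXIV = 1224
DCXXXIII = 633
1224 + 633 = 1857

MDCCCLVII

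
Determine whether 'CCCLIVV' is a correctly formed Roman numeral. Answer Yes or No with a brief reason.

'CCCLIVV': V should not appear more than once

No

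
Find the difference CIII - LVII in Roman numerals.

CIII = 103
LVII = 57
103 - 57 = 46

XLVI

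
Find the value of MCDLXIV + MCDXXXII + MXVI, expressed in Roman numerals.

MCDLXIV = 1464, MCDXXXII = 1432, MXVI = 1016
1464 + 1432 = 2896
2896 + 1016 = 3912

MMMCMXII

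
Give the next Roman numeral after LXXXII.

LXXXII = 82, so the next integer is 82 + 1 = 83

LXXXIII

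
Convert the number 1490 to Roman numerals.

Convert 1490 to Roman numerals:
  1490 contains 1×1000 (M)
  490 contains 1×400 (CD)
  90 contains 1×90 (XC)

MCDXC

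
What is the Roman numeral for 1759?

Convert 1759 to Roman numerals:
  1759 contains 1×1000 (M)
  759 contains 1×500 (D)
  259 contains 2×100 (CC)
  59 contains 1×50 (L)
  9 contains 1×9 (IX)

MDCCLIX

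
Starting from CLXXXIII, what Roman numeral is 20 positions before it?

CLXXXIII = 183
183 - 20 = 163

CLXIII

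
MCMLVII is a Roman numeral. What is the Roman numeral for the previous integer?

MCMLVII = 1957, so the previous integer is 1957 - 1 = 1956

MCMLVI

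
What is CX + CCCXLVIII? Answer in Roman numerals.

CX = 110
CCCXLVIII = 348
110 + 348 = 458

CDLVIII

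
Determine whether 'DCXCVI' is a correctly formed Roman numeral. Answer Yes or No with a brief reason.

'DCXCVI': Check the rules: uses only the symbols I, V, X, L, C, D, M; no symbol is repeated more than three times in a row; V, L and D each appear at most once; the only place a smaller symbol precedes a larger one is the allowed subtractive pair XC, the symbol right after such a pair (if any) is smaller than the pair's first symbol, and otherwise the values never increase from left to right. Value: D (500) + C (100) + XC (90) + V (5) + I (1) = 696. So it is a valid standard Roman numeral.

Yes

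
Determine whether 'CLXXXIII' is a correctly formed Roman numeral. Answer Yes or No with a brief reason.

'CLXXXIII': Check the rules: uses only the symbols I, V, X, L, C, D, M; no symbol is repeated more than three times in a row; V, L and D each appear at most once; no smaller symbol precedes a larger one (values never increase from left to right). Value: C (100) + L (50) + X (10) + X (10) + X (10) + I (1) + I (1) + I (1) = 183. So it is a valid standard Roman numeral.

Yes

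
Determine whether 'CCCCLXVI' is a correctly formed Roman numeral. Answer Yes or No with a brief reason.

'CCCCLXVI': More than 3 consecutive C's

No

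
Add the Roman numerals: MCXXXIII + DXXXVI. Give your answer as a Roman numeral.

MCXXXIII = 1133
DXXXVI = 536
1133 + 536 = 1669

MDCLXIX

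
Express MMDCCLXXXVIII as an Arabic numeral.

MMDCCLXXXVIII: M=1000, M=1000, D=500, C=100, C=100, L=50, X=10, X=10, X=10, V=5, I=1, I=1, I=1
1000 + 1000 + 500 + 100 + 100 + 50 + 10 + 10 + 10 + 5 + 1 + 1 + 1 = 2788

2788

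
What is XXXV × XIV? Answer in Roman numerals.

XXXV = 35
XIV = 14
35 × 14 = 490

CDXC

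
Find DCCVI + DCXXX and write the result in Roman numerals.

DCCVI = 706
DCXXX = 630
706 + 630 = 1336

MCCCXXXVI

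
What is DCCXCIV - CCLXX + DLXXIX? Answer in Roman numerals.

DCCXCIV = 794, CCLXX = 270, DLXXIX = 579
794 - 270 = 524
524 + 579 = 1103

MCIII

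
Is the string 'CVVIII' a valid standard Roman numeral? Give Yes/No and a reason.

'CVVIII': V should not appear more than once

No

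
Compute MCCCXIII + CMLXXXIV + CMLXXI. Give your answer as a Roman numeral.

MCCCXIII = 1313, CMLXXXIV = 984, CMLXXI = 971
1313 + 984 = 2297
2297 + 971 = 3268

MMMCCLXVIII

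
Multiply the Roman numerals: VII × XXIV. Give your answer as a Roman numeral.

VII = 7
XXIV = 24
7 × 24 = 168

CLXVIII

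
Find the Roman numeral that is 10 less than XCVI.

XCVI = 96
96 - 10 = 86

LXXXVI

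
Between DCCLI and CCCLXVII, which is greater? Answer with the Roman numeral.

DCCLI = 751
CCCLXVII = 367
751 is larger

DCCLI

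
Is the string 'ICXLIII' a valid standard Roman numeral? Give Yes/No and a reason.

'ICXLIII': Invalid subtractive combination: IC

No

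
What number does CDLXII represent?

CDLXII: CD=400, L=50, X=10, I=1, I=1
400 + 50 + 10 + 1 + 1 = 462

462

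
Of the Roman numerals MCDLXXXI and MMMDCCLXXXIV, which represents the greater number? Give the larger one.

MCDLXXXI = 1481
MMMDCCLXXXIV = 3784
3784 is larger

MMMDCCLXXXIV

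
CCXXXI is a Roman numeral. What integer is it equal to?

CCXXXI: C=100, C=100, X=10, X=10, X=10, I=1
100 + 100 + 10 + 10 + 10 + 1 = 231

231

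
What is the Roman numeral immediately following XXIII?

XXIII = 23; next is 24

XXIV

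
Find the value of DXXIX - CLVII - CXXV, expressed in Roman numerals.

DXXIX = 529, CLVII = 157, CXXV = 125
529 - 157 = 372
372 - 125 = 247

CCXLVII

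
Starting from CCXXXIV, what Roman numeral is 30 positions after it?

CCXXXIV = 234
234 + 30 = 264

CCLXIV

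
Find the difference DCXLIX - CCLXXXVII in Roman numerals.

DCXLIX = 649
CCLXXXVII = 287
649 - 287 = 362

CCCLXII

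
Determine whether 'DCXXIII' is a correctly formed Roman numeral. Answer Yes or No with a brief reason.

'DCXXIII': Check the rules: uses only the symbols I, V, X, L, C, D, M; no symbol is repeated more than three times in a row; V, L and D each appear at most once; no smaller symbol precedes a larger one (values never increase from left to right). Value: D (500) + C (100) + X (10) + X (10) + I (1) + I (1) + I (1) = 623. So it is a valid standard Roman numeral.

Yes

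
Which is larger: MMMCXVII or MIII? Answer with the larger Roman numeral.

MMMCXVII = 3117
MIII = 1003
3117 is larger

MMMCXVII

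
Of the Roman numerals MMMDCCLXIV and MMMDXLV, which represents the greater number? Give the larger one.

MMMDCCLXIV = 3764
MMMDXLV = 3545
3764 is larger

MMMDCCLXIV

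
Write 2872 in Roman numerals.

Convert 2872 to Roman numerals:
  2872 contains 2×1000 (MM)
  872 contains 1×500 (D)
  372 contains 3×100 (CCC)
  72 contains 1×50 (L)
  22 contains 2×10 (XX)
  2 contains 2×1 (II)

MMDCCCLXXII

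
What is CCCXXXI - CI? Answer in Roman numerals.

CCCXXXI = 331
CI = 101
331 - 101 = 230

CCXXX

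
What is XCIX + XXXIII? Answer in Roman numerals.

XCIX = 99
XXXIII = 33
99 + 33 = 132

CXXXII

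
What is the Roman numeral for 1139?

Convert 1139 to Roman numerals:
  1139 contains 1×1000 (M)
  139 contains 1×100 (C)
  39 contains 3×10 (XXX)
  9 contains 1×9 (IX)

MCXXXIX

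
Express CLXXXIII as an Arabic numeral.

CLXXXIII: C=100, L=50, X=10, X=10, X=10, I=1, I=1, I=1
100 + 50 + 10 + 10 + 10 + 1 + 1 + 1 = 183

183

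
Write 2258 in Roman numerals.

Convert 2258 to Roman numerals:
  2258 contains 2×1000 (MM)
  258 contains 2×100 (CC)
  58 contains 1×50 (L)
  8 contains 1×5 (V)
  3 contains 3×1 (III)

MMCCLVIII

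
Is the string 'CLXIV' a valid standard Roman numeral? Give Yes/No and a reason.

'CLXIV': Check the rules: uses only the symbols I, V, X, L, C, D, M; no symbol is repeated more than three times in a row; V, L and D each appear at most once; the only place a smaller symbol precedes a larger one is the allowed subtractive pair IV, the symbol right after such a pair (if any) is smaller than the pair's first symbol, and otherwise the values never increase from left to right. Value: C (100) + L (50) + X (10) + IV (4) = 164. So it is a valid standard Roman numeral.

Yes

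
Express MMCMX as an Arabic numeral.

MMCMX: M=1000, M=1000, CM=900, X=10
1000 + 1000 + 900 + 10 = 2910

2910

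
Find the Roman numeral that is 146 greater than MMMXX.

MMMXX = 3020
3020 + 146 = 3166

MMMCLXVI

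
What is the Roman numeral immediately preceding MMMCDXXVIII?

MMMCDXXVIII = 3428, so the previous integer is 3428 - 1 = 3427

MMMCDXXVII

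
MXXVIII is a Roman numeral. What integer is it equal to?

MXXVIII: M=1000, X=10, X=10, V=5, I=1, I=1, I=1
1000 + 10 + 10 + 5 + 1 + 1 + 1 = 1028

1028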